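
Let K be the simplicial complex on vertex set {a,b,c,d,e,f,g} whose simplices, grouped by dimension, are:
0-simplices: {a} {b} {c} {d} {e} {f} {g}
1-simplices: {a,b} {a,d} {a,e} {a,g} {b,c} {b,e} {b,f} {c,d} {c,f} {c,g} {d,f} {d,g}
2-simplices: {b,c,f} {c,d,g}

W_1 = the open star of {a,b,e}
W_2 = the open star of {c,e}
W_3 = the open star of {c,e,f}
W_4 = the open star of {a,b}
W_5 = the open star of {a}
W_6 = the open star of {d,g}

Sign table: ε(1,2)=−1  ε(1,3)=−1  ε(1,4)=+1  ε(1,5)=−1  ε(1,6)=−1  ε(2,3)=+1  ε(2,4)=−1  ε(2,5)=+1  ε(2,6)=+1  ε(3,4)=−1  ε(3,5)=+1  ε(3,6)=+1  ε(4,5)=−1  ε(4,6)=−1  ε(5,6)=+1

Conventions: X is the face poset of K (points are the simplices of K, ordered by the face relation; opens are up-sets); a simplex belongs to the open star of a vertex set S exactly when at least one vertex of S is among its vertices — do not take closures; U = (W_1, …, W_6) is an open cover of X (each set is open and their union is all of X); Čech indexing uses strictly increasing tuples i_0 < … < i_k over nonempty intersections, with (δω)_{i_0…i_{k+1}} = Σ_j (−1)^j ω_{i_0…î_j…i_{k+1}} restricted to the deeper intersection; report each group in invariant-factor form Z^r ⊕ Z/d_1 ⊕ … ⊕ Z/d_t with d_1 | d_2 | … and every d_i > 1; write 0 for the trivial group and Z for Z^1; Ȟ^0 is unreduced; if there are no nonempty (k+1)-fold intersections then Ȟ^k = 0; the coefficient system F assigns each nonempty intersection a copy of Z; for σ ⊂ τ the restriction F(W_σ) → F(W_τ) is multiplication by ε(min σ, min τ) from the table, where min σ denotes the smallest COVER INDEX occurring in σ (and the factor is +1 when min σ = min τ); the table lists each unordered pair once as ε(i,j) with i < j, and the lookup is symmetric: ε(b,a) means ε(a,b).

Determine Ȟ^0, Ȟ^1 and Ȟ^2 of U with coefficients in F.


Ȟ^0 ≅ Z, Ȟ^1 ≅ Z, Ȟ^2 ≅ 0

nerve of the cover:
  W1={{a},{b},{e},{a,b},{a,d},{a,e},{a,g},{b,c},{b,e},{b,f},{b,c,f}} W2={{c},{e},{a,e},{b,c},{b,e},{c,d},{c,f},{c,g},{b,c,f},{c,d,g}} W3={{c},{e},{f},{a,e},{b,c},{b,e},{b,f},{c,d},{c,f},{c,g},{d,f},{b,c,f},{c,d,g}} W4={{a},{b},{a,b},{a,d},{a,e},{a,g},{b,c},{b,e},{b,f},{b,c,f}} W5={{a},{a,b},{a,d},{a,e},{a,g}} W6={{d},{g},{a,d},{a,g},{c,d},{c,g},{d,f},{d,g},{c,d,g}}
  W12={{e},{a,e},{b,c},{b,e},{b,c,f}} W13={{e},{a,e},{b,c},{b,e},{b,f},{b,c,f}} W14={{a},{b},{a,b},{a,d},{a,e},{a,g},{b,c},{b,e},{b,f},{b,c,f}} W15={{a},{a,b},{a,d},{a,e},{a,g}} W16={{a,d},{a,g}} W23={{c},{e},{a,e},{b,c},{b,e},{c,d},{c,f},{c,g},{b,c,f},{c,d,g}} W24={{a,e},{b,c},{b,e},{b,c,f}} W25={{a,e}} W26={{c,d},{c,g},{c,d,g}} W34={{a,e},{b,c},{b,e},{b,f},{b,c,f}} W35={{a,e}} W36={{c,d},{c,g},{d,f},{c,d,g}} W45={{a},{a,b},{a,d},{a,e},{a,g}} W46={{a,d},{a,g}} W56={{a,d},{a,g}}
  W123={{e},{a,e},{b,c},{b,e},{b,c,f}} W124={{a,e},{b,c},{b,e},{b,c,f}} W125={{a,e}} W134={{a,e},{b,c},{b,e},{b,f},{b,c,f}} W135={{a,e}} W145={{a},{a,b},{a,d},{a,e},{a,g}} W146={{a,d},{a,g}} W156={{a,d},{a,g}} W234={{a,e},{b,c},{b,e},{b,c,f}} W235={{a,e}} W236={{c,d},{c,g},{c,d,g}} W245={{a,e}} W345={{a,e}} W456={{a,d},{a,g}}
  W1234={{a,e},{b,c},{b,e},{b,c,f}} W1235={{a,e}} W1245={{a,e}} W1345={{a,e}} W1456={{a,d},{a,g}} W2345={{a,e}}
  W12345={{a,e}}
C dims 6,15,14,6; δ0: rk 5, SNF 1^5; δ1: rk 9, SNF 1^9; δ2: rk 5, SNF 1^5
Ȟ^0 = (6 − 5) − 0 = 1, so Ȟ^0 ≅ Z
Ȟ^1 = (15 − 9) − 5 = 1, so Ȟ^1 ≅ Z
Ȟ^2 = (14 − 5) − 9 = 0, so Ȟ^2 ≅ 0


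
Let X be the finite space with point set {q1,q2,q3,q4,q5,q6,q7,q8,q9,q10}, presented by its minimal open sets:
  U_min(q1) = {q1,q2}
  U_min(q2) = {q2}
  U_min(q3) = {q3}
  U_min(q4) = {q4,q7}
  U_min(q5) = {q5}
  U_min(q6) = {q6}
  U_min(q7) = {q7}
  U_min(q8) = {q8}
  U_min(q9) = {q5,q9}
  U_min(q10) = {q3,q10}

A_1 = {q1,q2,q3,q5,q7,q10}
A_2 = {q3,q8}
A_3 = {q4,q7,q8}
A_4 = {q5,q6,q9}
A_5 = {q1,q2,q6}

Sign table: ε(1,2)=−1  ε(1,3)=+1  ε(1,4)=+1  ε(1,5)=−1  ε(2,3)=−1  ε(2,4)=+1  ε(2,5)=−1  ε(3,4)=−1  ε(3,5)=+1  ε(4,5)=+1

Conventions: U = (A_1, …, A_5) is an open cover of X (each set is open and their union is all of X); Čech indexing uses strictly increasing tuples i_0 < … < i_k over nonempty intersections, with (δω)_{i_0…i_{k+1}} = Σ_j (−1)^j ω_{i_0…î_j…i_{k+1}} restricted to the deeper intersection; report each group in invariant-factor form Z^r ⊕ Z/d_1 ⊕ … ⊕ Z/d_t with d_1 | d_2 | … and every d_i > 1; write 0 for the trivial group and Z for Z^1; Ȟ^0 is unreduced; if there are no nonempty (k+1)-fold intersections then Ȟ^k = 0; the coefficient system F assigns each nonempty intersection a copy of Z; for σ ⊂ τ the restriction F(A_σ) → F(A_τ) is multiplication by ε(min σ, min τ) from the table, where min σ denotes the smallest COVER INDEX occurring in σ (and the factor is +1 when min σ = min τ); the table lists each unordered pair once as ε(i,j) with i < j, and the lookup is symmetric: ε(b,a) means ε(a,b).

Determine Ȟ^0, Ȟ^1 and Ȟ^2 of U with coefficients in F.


Ȟ^0 ≅ 0,  Ȟ^1 ≅ Z ⊕ Z/2,  Ȟ^2 ≅ 0

nonempty overlaps:
  A12={q3} A13={q7} A14={q5} A15={q1,q2} A23={q8} A45={q6}
C dims 5,6; δ0: rk 5, SNF 1^4·2
degree 0: 5−5−0 = 0 → Ȟ^0 ≅ 0
degree 1: 6−0−5 = 1 plus torsion [2] → Ȟ^1 ≅ Z ⊕ Z/2
degree 2: 0−0−0 = 0 → Ȟ^2 ≅ 0


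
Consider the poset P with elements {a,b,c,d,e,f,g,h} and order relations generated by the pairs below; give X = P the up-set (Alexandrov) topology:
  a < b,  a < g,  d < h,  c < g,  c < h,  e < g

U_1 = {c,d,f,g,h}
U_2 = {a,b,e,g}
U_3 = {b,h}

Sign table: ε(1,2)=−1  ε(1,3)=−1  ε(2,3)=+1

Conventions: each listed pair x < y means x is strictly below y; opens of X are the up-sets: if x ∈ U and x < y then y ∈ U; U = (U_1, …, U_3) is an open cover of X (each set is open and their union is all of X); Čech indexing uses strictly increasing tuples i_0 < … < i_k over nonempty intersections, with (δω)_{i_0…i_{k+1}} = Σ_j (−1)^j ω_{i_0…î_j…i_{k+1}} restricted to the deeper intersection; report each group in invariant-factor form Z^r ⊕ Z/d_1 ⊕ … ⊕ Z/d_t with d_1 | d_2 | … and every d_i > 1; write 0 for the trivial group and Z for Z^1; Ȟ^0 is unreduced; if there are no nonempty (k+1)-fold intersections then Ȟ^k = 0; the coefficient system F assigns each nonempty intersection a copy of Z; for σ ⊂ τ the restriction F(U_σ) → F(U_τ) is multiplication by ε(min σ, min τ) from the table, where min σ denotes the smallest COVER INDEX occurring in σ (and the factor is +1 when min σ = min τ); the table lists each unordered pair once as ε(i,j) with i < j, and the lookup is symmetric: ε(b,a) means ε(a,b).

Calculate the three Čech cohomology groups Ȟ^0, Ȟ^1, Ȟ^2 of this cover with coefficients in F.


Ȟ^0 ≅ Z, Ȟ^1 ≅ Z and Ȟ^2 ≅ 0

cover nerve:
  U12={g} U13={h} U23={b}
C dims 3,3; δ0: rk 2, SNF 1^2
Ȟ^0: (3−2)−0=1 ⇒ Z
Ȟ^1: (3−0)−2=1 ⇒ Z
Ȟ^2: (0−0)−0=0 ⇒ 0


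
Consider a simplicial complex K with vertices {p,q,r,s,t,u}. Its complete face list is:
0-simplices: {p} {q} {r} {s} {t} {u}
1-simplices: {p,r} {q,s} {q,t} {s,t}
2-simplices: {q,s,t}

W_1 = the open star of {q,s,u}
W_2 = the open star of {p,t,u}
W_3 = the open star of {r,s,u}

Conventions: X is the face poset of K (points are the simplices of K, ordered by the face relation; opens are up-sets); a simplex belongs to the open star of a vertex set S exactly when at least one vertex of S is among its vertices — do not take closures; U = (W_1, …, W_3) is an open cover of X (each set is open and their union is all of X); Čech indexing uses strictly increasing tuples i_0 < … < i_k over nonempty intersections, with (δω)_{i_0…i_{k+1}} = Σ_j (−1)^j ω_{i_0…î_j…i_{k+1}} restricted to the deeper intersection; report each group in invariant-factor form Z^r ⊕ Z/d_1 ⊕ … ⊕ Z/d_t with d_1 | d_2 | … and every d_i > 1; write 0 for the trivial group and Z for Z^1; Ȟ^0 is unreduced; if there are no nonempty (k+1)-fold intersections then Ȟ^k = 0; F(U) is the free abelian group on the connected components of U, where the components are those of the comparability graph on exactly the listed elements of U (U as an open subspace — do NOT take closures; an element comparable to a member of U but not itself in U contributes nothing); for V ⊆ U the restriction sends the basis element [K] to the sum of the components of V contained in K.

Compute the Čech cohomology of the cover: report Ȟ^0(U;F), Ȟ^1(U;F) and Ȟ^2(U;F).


cover nerve:
  W1={{q},{s},{u},{q,s},{q,t},{s,t},{q,s,t}} W2={{p},{t},{u},{p,r},{q,t},{s,t},{q,s,t}} W3={{r},{s},{u},{p,r},{q,s},{s,t},{q,s,t}}
  W12={{u},{q,t},{s,t},{q,s,t}} W13={{s},{u},{q,s},{s,t},{q,s,t}} W23={{u},{p,r},{s,t},{q,s,t}}
  W123={{u},{s,t},{q,s,t}}
components per intersection:
  W1: {{q},{s},{q,s},{q,t},{s,t},{q,s,t}} {{u}}
  W2: {{p},{p,r}} {{t},{q,t},{s,t},{q,s,t}} {{u}}
  W3: {{r},{p,r}} {{s},{q,s},{s,t},{q,s,t}} {{u}}
  W12: {{u}} {{q,t},{s,t},{q,s,t}}
  W13: {{s},{q,s},{s,t},{q,s,t}} {{u}}
  W23: {{u}} {{p,r}} {{s,t},{q,s,t}}
  W123: {{u}} {{s,t},{q,s,t}}
C dims 8,7,2; δ0: rk 5, SNF 1^5; δ1: rk 2, SNF 1^2
Ȟ^0: (8−5)−0=3 ⇒ Z^3
Ȟ^1: (7−2)−5=0 ⇒ 0
Ȟ^2: (2−0)−2=0 ⇒ 0

Ȟ^0 = Z^3, Ȟ^1 = 0 and Ȟ^2 = 0


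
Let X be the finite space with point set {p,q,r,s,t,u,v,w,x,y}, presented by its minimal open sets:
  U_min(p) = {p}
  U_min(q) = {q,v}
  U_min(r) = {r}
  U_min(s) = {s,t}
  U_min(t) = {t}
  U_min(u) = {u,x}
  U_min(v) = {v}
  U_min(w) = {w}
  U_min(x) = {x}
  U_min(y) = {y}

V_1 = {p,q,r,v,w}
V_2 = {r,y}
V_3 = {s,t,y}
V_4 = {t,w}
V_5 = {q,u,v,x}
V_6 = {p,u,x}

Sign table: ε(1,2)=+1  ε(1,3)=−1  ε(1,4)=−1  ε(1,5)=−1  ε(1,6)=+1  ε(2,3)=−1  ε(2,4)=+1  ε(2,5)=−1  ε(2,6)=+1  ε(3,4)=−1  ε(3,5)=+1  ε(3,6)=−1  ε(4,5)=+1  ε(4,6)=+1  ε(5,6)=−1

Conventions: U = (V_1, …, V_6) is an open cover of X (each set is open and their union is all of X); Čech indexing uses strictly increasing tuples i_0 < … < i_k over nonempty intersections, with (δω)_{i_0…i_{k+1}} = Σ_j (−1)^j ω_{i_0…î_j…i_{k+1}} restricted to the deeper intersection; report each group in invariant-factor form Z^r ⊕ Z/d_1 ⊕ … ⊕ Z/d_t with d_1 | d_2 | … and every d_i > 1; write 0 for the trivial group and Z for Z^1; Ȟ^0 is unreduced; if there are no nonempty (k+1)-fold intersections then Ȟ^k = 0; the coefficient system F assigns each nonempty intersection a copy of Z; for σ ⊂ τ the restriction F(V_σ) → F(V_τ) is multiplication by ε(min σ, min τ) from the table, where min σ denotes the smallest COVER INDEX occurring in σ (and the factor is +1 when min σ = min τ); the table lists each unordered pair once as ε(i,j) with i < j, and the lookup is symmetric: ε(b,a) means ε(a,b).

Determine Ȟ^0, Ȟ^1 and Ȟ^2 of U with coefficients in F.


intersection data:
  V12={r} V14={w} V15={q,v} V16={p} V23={y} V34={t} V56={u,x}
C dims 6,7; δ0: rk 6, SNF 1^5·2
Ȟ^0 = (6 − 6) − 0 = 0, so Ȟ^0 ≅ 0
Ȟ^1 = (7 − 0) − 6 = 1 plus torsion [2], so Ȟ^1 ≅ Z ⊕ Z/2
Ȟ^2 = (0 − 0) − 0 = 0, so Ȟ^2 ≅ 0

Ȟ^0(U;F) ≅ 0, Ȟ^1(U;F) ≅ Z ⊕ Z/2 and Ȟ^2(U;F) ≅ 0


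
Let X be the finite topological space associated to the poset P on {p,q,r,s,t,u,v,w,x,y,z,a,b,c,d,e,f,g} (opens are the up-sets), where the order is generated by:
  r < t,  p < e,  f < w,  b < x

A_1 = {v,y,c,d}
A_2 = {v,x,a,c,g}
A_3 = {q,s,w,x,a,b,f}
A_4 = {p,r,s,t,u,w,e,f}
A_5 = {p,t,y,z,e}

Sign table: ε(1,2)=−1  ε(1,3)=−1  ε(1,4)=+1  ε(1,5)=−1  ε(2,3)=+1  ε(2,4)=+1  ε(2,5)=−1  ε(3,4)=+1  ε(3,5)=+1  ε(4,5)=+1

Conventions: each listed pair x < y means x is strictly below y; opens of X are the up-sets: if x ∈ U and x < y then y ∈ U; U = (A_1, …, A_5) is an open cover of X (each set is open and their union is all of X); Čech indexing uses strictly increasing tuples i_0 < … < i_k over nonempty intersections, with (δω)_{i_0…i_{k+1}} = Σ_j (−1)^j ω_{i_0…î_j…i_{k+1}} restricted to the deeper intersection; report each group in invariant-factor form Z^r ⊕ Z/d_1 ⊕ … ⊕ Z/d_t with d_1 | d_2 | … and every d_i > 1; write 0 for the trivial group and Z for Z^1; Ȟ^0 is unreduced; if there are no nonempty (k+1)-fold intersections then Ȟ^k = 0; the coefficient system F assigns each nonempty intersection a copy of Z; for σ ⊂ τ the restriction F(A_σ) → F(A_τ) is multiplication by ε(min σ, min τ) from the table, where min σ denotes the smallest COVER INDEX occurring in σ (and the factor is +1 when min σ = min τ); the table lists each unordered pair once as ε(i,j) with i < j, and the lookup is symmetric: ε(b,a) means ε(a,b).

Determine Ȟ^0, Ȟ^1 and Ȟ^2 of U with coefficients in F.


nerve simplices:
  A12={v,c} A15={y} A23={x,a} A34={s,w,f} A45={p,t,e}
C dims 5,5; δ0: rk 4, SNF 1^4
degree 0: 5−4−0 = 1 → Ȟ^0 ≅ Z
degree 1: 5−0−4 = 1 → Ȟ^1 ≅ Z
degree 2: 0−0−0 = 0 → Ȟ^2 ≅ 0

Ȟ^0 ≅ Z; Ȟ^1 ≅ Z; Ȟ^2 ≅ 0


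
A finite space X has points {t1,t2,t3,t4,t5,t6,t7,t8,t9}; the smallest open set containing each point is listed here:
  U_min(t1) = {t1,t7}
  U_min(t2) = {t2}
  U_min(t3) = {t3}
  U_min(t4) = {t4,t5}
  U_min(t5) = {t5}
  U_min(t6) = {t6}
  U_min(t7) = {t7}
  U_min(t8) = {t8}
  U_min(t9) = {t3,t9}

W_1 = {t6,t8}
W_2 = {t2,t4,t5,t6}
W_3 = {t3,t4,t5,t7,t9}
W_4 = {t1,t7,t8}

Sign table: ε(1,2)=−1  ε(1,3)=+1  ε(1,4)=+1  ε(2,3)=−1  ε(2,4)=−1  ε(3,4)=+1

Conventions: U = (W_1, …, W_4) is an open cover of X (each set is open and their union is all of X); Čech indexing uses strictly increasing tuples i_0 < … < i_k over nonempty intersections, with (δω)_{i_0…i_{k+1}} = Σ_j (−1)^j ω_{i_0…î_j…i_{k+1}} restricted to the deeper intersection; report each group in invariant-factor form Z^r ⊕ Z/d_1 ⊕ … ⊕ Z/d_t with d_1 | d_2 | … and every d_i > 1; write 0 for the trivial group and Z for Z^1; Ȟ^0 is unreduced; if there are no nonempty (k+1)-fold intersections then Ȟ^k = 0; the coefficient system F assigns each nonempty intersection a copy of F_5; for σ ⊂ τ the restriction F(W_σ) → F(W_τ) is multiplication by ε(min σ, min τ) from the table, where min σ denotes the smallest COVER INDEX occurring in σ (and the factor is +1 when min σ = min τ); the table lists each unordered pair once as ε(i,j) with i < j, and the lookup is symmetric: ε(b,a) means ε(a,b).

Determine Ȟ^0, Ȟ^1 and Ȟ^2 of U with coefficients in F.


Ȟ^0 ≅ Z/5, Ȟ^1 ≅ Z/5, Ȟ^2 ≅ 0

cover nerve:
  W12={t6} W14={t8} W23={t4,t5} W34={t7}
C dims 4,4; δ0: rk_F5 3
Ȟ^0: (4−3)−0=1 ⇒ Z/5
Ȟ^1: (4−0)−3=1 ⇒ Z/5
Ȟ^2: (0−0)−0=0 ⇒ 0


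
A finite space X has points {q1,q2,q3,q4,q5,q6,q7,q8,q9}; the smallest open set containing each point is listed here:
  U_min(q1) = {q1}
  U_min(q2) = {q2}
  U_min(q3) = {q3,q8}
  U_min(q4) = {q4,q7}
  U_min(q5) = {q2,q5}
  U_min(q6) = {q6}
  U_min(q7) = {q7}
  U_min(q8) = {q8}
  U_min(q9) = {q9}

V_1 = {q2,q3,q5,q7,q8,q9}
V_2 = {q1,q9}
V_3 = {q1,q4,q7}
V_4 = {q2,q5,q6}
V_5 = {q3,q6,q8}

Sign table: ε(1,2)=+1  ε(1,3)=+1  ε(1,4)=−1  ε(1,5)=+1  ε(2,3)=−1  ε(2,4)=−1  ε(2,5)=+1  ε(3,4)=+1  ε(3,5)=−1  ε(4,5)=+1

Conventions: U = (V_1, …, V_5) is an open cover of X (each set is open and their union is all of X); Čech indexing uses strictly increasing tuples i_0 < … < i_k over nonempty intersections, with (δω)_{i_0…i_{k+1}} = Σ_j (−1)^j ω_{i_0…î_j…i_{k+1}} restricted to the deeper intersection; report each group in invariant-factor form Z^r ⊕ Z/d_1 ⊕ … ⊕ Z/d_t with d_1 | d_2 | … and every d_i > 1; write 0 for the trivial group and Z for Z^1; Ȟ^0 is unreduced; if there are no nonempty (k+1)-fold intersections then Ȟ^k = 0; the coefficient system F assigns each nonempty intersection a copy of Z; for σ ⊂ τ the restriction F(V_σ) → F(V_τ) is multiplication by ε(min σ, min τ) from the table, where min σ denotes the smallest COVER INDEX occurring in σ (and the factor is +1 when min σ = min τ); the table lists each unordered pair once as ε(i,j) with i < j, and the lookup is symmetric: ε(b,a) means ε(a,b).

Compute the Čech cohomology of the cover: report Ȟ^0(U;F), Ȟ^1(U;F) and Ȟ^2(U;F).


Ȟ^0 ≅ 0,  Ȟ^1 ≅ Z ⊕ Z/2,  Ȟ^2 ≅ 0

cover nerve:
  V12={q9} V13={q7} V14={q2,q5} V15={q3,q8} V23={q1} V45={q6}
C dims 5,6; δ0: rk 5, SNF 1^4·2
Ȟ^0: (5−5)−0=0 ⇒ 0
Ȟ^1: (6−0)−5=1 plus torsion [2] ⇒ Z ⊕ Z/2
Ȟ^2: (0−0)−0=0 ⇒ 0


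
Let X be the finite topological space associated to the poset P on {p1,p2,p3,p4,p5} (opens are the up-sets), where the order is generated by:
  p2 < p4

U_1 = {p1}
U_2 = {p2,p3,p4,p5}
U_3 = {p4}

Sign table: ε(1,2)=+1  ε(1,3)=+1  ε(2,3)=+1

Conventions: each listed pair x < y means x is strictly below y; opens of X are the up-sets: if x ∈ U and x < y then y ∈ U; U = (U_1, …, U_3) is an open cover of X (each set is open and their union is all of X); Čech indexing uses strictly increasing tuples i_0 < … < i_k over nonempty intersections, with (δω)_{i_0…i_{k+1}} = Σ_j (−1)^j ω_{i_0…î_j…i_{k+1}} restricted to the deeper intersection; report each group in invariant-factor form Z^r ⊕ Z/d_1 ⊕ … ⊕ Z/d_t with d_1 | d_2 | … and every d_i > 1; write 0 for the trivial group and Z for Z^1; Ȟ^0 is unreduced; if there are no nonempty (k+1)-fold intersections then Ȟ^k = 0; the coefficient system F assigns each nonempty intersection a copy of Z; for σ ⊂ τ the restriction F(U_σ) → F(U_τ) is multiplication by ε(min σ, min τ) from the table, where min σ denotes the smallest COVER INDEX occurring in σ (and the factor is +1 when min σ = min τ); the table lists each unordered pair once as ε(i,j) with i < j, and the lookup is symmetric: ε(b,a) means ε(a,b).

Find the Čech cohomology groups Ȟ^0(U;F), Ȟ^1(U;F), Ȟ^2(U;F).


Ȟ^0(U;F) ≅ Z^2, Ȟ^1(U;F) ≅ 0 and Ȟ^2(U;F) ≅ 0

cover nerve:
  U23={p4}
C dims 3,1; δ0: rk 1, SNF 1^1
Ȟ^0: (3−1)−0=2 ⇒ Z^2
Ȟ^1: (1−0)−1=0 ⇒ 0
Ȟ^2: (0−0)−0=0 ⇒ 0


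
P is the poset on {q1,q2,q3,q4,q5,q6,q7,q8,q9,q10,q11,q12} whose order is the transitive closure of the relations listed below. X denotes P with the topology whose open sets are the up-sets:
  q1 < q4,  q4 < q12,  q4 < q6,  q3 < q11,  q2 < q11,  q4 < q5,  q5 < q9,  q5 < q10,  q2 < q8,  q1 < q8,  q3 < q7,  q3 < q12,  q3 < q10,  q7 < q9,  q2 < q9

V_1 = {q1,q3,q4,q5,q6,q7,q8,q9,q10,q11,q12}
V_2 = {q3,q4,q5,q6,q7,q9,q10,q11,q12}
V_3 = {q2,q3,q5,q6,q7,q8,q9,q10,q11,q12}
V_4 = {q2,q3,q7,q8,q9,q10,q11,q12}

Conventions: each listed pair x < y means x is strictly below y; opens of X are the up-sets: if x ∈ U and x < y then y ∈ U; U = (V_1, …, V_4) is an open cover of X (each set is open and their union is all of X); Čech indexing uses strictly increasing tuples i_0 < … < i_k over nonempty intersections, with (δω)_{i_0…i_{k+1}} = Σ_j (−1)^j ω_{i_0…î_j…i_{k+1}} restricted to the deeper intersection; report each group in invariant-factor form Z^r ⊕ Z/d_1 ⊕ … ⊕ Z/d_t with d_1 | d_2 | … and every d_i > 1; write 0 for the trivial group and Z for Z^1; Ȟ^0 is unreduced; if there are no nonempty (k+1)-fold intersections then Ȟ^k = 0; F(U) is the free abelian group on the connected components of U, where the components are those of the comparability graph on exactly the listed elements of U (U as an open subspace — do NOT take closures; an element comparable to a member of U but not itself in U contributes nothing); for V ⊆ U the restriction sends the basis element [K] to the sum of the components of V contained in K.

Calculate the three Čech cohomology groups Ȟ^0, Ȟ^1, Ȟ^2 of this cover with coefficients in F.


nerve of the cover:
  V12={q3,q4,q5,q6,q7,q9,q10,q11,q12} V13={q3,q5,q6,q7,q8,q9,q10,q11,q12} V14={q3,q7,q8,q9,q10,q11,q12} V23={q3,q5,q6,q7,q9,q10,q11,q12} V24={q3,q7,q9,q10,q11,q12} V34={q2,q3,q7,q8,q9,q10,q11,q12}
  V123={q3,q5,q6,q7,q9,q10,q11,q12} V124={q3,q7,q9,q10,q11,q12} V134={q3,q7,q8,q9,q10,q11,q12} V234={q3,q7,q9,q10,q11,q12}
  V1234={q3,q7,q9,q10,q11,q12}
components per intersection:
  V1: {q1,q3,q4,q5,q6,q7,q8,q9,q10,q11,q12}
  V2: {q3,q4,q5,q6,q7,q9,q10,q11,q12}
  V3: {q2,q3,q5,q7,q8,q9,q10,q11,q12} {q6}
  V4: {q2,q3,q7,q8,q9,q10,q11,q12}
  V12: {q3,q4,q5,q6,q7,q9,q10,q11,q12}
  V13: {q3,q5,q7,q9,q10,q11,q12} {q6} {q8}
  V14: {q3,q7,q9,q10,q11,q12} {q8}
  V23: {q3,q5,q7,q9,q10,q11,q12} {q6}
  V24: {q3,q7,q9,q10,q11,q12}
  V34: {q2,q3,q7,q8,q9,q10,q11,q12}
  V123: {q3,q5,q7,q9,q10,q11,q12} {q6}
  V124: {q3,q7,q9,q10,q11,q12}
  V134: {q3,q7,q9,q10,q11,q12} {q8}
  V234: {q3,q7,q9,q10,q11,q12}
  V1234: {q3,q7,q9,q10,q11,q12}
C dims 5,10,6,1; δ0: rk 4, SNF 1^4; δ1: rk 5, SNF 1^5; δ2: rk 1, SNF 1^1
Ȟ^0 = (5 − 4) − 0 = 1, so Ȟ^0 ≅ Z
Ȟ^1 = (10 − 5) − 4 = 1, so Ȟ^1 ≅ Z
Ȟ^2 = (6 − 1) − 5 = 0, so Ȟ^2 ≅ 0

Ȟ^0 ≅ Z, Ȟ^1 ≅ Z, Ȟ^2 ≅ 0


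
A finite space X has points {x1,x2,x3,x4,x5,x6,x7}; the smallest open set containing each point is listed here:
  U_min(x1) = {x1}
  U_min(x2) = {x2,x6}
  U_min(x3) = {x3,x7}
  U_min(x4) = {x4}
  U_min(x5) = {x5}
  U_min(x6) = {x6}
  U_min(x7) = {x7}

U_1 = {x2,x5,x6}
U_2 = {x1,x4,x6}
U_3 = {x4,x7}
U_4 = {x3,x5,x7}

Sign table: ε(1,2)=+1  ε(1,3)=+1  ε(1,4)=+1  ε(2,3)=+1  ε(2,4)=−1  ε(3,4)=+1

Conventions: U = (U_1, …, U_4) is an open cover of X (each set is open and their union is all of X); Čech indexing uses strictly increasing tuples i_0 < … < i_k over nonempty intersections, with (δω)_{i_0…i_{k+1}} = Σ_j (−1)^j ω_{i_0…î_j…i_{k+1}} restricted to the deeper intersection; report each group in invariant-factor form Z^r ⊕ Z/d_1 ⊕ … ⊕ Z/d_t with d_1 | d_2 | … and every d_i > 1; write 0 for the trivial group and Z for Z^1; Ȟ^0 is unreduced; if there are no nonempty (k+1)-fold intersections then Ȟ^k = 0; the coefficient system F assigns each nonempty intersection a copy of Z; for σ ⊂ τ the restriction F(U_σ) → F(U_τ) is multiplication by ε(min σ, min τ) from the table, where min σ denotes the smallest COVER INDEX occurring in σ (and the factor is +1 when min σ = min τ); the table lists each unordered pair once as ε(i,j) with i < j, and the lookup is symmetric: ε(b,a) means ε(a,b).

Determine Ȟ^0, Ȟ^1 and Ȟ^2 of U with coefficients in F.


nerve of the cover:
  U12={x6} U14={x5} U23={x4} U34={x7}
C dims 4,4; δ0: rk 3, SNF 1^3
Ȟ^0 = (4 − 3) − 0 = 1, so Ȟ^0 ≅ Z
Ȟ^1 = (4 − 0) − 3 = 1, so Ȟ^1 ≅ Z
Ȟ^2 = (0 − 0) − 0 = 0, so Ȟ^2 ≅ 0

Ȟ^0 ≅ Z, Ȟ^1 ≅ Z and Ȟ^2 ≅ 0


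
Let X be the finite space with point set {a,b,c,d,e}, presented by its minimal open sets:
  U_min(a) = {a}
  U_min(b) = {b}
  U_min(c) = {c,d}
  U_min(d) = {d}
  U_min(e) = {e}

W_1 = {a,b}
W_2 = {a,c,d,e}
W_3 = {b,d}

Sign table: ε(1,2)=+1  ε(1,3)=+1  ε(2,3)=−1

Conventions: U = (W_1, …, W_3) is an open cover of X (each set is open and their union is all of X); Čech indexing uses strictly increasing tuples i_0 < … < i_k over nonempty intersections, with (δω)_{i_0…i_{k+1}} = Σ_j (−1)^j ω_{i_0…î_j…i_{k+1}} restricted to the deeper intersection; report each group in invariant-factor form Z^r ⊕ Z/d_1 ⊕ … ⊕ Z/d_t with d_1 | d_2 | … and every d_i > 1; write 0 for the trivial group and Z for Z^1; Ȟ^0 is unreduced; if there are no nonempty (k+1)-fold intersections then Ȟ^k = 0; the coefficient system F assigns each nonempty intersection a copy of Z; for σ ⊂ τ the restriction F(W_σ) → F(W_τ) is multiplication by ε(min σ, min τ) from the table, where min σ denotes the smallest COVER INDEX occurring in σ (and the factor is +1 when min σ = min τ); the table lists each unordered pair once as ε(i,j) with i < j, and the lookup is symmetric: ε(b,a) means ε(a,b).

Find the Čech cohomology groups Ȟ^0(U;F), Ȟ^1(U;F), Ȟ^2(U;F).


Ȟ^0 ≅ 0, Ȟ^1 ≅ Z/2 and Ȟ^2 ≅ 0

nerve of the cover:
  W12={a} W13={b} W23={d}
C dims 3,3; δ0: rk 3, SNF 1^2·2
Ȟ^0 = (3 − 3) − 0 = 0, so Ȟ^0 ≅ 0
Ȟ^1 = (3 − 0) − 3 = 0 plus torsion [2], so Ȟ^1 ≅ Z/2
Ȟ^2 = (0 − 0) − 0 = 0, so Ȟ^2 ≅ 0


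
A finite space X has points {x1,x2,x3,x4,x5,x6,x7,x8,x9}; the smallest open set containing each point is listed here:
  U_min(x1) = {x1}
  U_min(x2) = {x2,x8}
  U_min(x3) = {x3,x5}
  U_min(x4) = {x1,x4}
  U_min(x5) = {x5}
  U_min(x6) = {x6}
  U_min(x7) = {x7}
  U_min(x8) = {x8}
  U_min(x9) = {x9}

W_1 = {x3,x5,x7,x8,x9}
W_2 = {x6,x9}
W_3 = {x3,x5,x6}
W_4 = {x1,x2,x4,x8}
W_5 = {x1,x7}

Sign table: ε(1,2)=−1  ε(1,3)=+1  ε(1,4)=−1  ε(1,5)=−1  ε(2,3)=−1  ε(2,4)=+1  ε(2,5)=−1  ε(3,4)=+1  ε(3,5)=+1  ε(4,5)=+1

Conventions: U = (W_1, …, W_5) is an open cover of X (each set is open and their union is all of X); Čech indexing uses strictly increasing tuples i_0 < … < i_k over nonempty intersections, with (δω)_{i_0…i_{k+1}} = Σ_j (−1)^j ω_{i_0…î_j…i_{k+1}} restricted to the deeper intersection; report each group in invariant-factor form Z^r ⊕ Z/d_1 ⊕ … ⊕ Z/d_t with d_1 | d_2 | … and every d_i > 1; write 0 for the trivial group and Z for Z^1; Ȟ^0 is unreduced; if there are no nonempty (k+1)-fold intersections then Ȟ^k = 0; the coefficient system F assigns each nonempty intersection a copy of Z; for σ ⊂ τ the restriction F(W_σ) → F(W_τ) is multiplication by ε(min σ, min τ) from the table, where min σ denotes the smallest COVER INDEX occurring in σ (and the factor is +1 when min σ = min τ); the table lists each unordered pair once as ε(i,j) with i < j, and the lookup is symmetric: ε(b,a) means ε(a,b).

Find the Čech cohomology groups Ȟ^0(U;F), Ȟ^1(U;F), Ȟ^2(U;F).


nonempty overlaps:
  W12={x9} W13={x3,x5} W14={x8} W15={x7} W23={x6} W45={x1}
C dims 5,6; δ0: rk 4, SNF 1^4
degree 0: 5−4−0 = 1 → Ȟ^0 ≅ Z
degree 1: 6−0−4 = 2 → Ȟ^1 ≅ Z^2
degree 2: 0−0−0 = 0 → Ȟ^2 ≅ 0

Ȟ^0 ≅ Z,  Ȟ^1 ≅ Z^2,  Ȟ^2 ≅ 0


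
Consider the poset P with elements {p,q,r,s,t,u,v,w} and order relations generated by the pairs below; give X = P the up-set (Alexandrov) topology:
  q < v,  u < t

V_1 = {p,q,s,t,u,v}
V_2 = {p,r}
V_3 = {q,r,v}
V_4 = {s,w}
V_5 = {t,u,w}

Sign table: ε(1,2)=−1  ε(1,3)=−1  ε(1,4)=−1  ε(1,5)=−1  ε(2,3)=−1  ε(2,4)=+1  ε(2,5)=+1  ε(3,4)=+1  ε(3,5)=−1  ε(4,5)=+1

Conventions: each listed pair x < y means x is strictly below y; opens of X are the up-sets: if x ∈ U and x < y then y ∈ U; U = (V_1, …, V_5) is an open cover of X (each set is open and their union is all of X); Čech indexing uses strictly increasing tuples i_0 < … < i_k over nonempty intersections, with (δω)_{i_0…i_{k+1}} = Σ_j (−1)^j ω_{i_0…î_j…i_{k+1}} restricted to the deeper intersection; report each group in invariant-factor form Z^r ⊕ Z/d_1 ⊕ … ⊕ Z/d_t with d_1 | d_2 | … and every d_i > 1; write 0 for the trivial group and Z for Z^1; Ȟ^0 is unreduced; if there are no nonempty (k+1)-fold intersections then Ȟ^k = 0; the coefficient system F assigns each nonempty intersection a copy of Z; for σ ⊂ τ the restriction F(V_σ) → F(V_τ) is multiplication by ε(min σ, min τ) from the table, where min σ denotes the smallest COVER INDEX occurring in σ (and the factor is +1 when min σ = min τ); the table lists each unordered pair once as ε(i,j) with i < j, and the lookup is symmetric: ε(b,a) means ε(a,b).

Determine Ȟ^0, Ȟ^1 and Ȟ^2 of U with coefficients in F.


nerve of the cover:
  V12={p} V13={q,v} V14={s} V15={t,u} V23={r} V45={w}
C dims 5,6; δ0: rk 5, SNF 1^4·2
Ȟ^0 = (5 − 5) − 0 = 0, so Ȟ^0 ≅ 0
Ȟ^1 = (6 − 0) − 5 = 1 plus torsion [2], so Ȟ^1 ≅ Z ⊕ Z/2
Ȟ^2 = (0 − 0) − 0 = 0, so Ȟ^2 ≅ 0

Ȟ^0(U;F) ≅ 0, Ȟ^1(U;F) ≅ Z ⊕ Z/2 and Ȟ^2(U;F) ≅ 0


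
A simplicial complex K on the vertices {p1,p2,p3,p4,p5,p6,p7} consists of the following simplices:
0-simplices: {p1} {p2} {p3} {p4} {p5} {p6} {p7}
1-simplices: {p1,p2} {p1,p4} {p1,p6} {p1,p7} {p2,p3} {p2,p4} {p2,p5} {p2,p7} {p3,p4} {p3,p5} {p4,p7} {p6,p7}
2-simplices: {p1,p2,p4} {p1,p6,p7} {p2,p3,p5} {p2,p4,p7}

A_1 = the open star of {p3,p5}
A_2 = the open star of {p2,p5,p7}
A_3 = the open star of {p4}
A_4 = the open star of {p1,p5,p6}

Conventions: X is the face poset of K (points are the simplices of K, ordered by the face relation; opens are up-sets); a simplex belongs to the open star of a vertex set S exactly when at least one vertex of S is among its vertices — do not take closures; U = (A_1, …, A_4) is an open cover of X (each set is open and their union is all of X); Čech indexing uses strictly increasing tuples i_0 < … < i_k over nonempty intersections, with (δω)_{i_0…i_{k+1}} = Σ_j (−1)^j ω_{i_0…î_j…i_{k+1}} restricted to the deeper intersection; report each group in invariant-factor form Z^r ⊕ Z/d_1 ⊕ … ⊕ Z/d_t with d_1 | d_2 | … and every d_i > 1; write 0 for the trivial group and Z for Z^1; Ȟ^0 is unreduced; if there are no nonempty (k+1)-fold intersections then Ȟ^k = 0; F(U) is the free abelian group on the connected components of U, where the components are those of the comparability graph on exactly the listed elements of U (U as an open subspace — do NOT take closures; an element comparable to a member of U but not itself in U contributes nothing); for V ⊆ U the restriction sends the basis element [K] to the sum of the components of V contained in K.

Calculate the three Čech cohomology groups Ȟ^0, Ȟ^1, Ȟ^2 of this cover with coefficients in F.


Ȟ^0 = Z,  Ȟ^1 = Z^2,  Ȟ^2 = 0

nerve simplices:
  A1={{p3},{p5},{p2,p3},{p2,p5},{p3,p4},{p3,p5},{p2,p3,p5}} A2={{p2},{p5},{p7},{p1,p2},{p1,p7},{p2,p3},{p2,p4},{p2,p5},{p2,p7},{p3,p5},{p4,p7},{p6,p7},{p1,p2,p4},{p1,p6,p7},{p2,p3,p5},{p2,p4,p7}} A3={{p4},{p1,p4},{p2,p4},{p3,p4},{p4,p7},{p1,p2,p4},{p2,p4,p7}} A4={{p1},{p5},{p6},{p1,p2},{p1,p4},{p1,p6},{p1,p7},{p2,p5},{p3,p5},{p6,p7},{p1,p2,p4},{p1,p6,p7},{p2,p3,p5}}
  A12={{p5},{p2,p3},{p2,p5},{p3,p5},{p2,p3,p5}} A13={{p3,p4}} A14={{p5},{p2,p5},{p3,p5},{p2,p3,p5}} A23={{p2,p4},{p4,p7},{p1,p2,p4},{p2,p4,p7}} A24={{p5},{p1,p2},{p1,p7},{p2,p5},{p3,p5},{p6,p7},{p1,p2,p4},{p1,p6,p7},{p2,p3,p5}} A34={{p1,p4},{p1,p2,p4}}
  A124={{p5},{p2,p5},{p3,p5},{p2,p3,p5}} A234={{p1,p2,p4}}
components per intersection:
  A1: {{p3},{p5},{p2,p3},{p2,p5},{p3,p4},{p3,p5},{p2,p3,p5}}
  A2: {{p2},{p5},{p7},{p1,p2},{p1,p7},{p2,p3},{p2,p4},{p2,p5},{p2,p7},{p3,p5},{p4,p7},{p6,p7},{p1,p2,p4},{p1,p6,p7},{p2,p3,p5},{p2,p4,p7}}
  A3: {{p4},{p1,p4},{p2,p4},{p3,p4},{p4,p7},{p1,p2,p4},{p2,p4,p7}}
  A4: {{p1},{p6},{p1,p2},{p1,p4},{p1,p6},{p1,p7},{p6,p7},{p1,p2,p4},{p1,p6,p7}} {{p5},{p2,p5},{p3,p5},{p2,p3,p5}}
  A12: {{p5},{p2,p3},{p2,p5},{p3,p5},{p2,p3,p5}}
  A13: {{p3,p4}}
  A14: {{p5},{p2,p5},{p3,p5},{p2,p3,p5}}
  A23: {{p2,p4},{p4,p7},{p1,p2,p4},{p2,p4,p7}}
  A24: {{p5},{p2,p5},{p3,p5},{p2,p3,p5}} {{p1,p2},{p1,p2,p4}} {{p1,p7},{p6,p7},{p1,p6,p7}}
  A34: {{p1,p4},{p1,p2,p4}}
  A124: {{p5},{p2,p5},{p3,p5},{p2,p3,p5}}
  A234: {{p1,p2,p4}}
C dims 5,8,2; δ0: rk 4, SNF 1^4; δ1: rk 2, SNF 1^2
degree 0: 5−4−0 = 1 → Ȟ^0 ≅ Z
degree 1: 8−2−4 = 2 → Ȟ^1 ≅ Z^2
degree 2: 2−0−2 = 0 → Ȟ^2 ≅ 0


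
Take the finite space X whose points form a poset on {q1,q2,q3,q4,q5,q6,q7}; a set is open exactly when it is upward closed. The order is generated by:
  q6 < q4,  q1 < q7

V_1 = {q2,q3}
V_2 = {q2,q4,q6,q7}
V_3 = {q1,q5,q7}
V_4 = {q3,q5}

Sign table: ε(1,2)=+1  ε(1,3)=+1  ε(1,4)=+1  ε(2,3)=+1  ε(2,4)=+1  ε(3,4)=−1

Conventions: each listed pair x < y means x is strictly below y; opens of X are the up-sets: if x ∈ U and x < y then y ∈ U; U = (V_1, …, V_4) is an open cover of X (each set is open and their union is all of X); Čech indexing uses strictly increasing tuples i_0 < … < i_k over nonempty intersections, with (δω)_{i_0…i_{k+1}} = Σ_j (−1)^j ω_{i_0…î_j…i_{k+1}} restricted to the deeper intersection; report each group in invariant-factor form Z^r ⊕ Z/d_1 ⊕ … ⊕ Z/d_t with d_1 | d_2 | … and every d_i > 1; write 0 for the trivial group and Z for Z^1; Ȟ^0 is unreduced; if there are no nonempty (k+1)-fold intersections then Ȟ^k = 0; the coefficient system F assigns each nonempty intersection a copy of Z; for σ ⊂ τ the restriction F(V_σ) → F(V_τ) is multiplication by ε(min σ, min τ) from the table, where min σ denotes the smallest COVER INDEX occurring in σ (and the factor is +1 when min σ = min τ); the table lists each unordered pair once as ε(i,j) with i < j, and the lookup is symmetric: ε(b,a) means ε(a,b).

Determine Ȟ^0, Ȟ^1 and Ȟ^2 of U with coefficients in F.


Ȟ^0 = 0; Ȟ^1 = Z/2; Ȟ^2 = 0

nonempty overlaps:
  V12={q2} V14={q3} V23={q7} V34={q5}
C dims 4,4; δ0: rk 4, SNF 1^3·2
degree 0: 4−4−0 = 0 → Ȟ^0 ≅ 0
degree 1: 4−0−4 = 0 plus torsion [2] → Ȟ^1 ≅ Z/2
degree 2: 0−0−0 = 0 → Ȟ^2 ≅ 0


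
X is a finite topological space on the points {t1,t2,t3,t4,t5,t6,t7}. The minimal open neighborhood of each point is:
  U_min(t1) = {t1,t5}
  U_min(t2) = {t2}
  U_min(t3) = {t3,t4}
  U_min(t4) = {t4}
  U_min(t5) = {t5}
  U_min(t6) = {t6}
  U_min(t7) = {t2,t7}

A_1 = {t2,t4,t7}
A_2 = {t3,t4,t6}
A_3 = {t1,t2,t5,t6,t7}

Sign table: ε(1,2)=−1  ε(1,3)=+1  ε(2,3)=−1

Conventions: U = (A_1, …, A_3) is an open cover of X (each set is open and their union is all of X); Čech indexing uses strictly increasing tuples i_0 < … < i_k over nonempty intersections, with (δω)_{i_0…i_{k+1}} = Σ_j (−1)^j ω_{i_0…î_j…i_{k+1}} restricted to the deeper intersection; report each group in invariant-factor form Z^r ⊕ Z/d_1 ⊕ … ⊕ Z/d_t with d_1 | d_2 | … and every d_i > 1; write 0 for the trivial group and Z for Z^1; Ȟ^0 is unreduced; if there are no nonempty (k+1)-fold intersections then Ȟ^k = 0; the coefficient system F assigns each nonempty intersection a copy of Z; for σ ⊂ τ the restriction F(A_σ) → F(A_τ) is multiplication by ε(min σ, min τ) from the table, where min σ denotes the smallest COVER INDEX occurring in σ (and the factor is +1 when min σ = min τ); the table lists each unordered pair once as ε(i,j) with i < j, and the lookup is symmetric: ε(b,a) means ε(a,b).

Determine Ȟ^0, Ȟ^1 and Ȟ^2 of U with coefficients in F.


Ȟ^0(U;F) ≅ Z; Ȟ^1(U;F) ≅ Z; Ȟ^2(U;F) ≅ 0

nonempty intersections:
  A12={t4} A13={t2,t7} A23={t6}
C dims 3,3; δ0: rk 2, SNF 1^2
Ȟ^0: (3−2)−0=1 ⇒ Z
Ȟ^1: (3−0)−2=1 ⇒ Z
Ȟ^2: (0−0)−0=0 ⇒ 0


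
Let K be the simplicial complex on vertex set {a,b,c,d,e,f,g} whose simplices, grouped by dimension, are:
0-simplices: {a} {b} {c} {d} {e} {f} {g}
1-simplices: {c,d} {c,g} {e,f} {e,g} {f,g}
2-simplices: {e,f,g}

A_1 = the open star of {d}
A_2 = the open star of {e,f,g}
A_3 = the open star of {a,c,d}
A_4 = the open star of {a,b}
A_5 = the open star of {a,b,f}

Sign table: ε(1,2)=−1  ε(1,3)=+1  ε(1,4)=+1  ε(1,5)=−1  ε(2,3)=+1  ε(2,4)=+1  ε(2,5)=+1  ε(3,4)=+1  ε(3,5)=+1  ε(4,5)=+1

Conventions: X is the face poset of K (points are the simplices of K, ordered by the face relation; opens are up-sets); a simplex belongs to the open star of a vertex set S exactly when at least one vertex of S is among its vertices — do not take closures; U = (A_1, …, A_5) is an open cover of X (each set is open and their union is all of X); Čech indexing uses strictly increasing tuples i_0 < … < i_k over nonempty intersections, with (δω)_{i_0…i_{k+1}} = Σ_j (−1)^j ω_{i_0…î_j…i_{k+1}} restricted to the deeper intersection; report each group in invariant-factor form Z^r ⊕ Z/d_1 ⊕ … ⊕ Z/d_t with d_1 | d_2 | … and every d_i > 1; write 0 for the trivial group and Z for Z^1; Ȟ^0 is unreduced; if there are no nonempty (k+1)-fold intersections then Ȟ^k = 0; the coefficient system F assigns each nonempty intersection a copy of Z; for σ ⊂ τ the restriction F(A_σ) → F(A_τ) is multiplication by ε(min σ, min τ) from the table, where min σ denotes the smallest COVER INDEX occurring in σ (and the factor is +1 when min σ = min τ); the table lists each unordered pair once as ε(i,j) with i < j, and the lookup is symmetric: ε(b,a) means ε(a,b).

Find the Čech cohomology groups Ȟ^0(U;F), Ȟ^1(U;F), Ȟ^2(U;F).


Ȟ^0 ≅ Z; Ȟ^1 ≅ Z; Ȟ^2 ≅ 0

intersection data:
  A1={{d},{c,d}} A2={{e},{f},{g},{c,g},{e,f},{e,g},{f,g},{e,f,g}} A3={{a},{c},{d},{c,d},{c,g}} A4={{a},{b}} A5={{a},{b},{f},{e,f},{f,g},{e,f,g}}
  A13={{d},{c,d}} A23={{c,g}} A25={{f},{e,f},{f,g},{e,f,g}} A34={{a}} A35={{a}} A45={{a},{b}}
  A345={{a}}
C dims 5,6,1; δ0: rk 4, SNF 1^4; δ1: rk 1, SNF 1^1
Ȟ^0 = (5 − 4) − 0 = 1, so Ȟ^0 ≅ Z
Ȟ^1 = (6 − 1) − 4 = 1, so Ȟ^1 ≅ Z
Ȟ^2 = (1 − 0) − 1 = 0, so Ȟ^2 ≅ 0


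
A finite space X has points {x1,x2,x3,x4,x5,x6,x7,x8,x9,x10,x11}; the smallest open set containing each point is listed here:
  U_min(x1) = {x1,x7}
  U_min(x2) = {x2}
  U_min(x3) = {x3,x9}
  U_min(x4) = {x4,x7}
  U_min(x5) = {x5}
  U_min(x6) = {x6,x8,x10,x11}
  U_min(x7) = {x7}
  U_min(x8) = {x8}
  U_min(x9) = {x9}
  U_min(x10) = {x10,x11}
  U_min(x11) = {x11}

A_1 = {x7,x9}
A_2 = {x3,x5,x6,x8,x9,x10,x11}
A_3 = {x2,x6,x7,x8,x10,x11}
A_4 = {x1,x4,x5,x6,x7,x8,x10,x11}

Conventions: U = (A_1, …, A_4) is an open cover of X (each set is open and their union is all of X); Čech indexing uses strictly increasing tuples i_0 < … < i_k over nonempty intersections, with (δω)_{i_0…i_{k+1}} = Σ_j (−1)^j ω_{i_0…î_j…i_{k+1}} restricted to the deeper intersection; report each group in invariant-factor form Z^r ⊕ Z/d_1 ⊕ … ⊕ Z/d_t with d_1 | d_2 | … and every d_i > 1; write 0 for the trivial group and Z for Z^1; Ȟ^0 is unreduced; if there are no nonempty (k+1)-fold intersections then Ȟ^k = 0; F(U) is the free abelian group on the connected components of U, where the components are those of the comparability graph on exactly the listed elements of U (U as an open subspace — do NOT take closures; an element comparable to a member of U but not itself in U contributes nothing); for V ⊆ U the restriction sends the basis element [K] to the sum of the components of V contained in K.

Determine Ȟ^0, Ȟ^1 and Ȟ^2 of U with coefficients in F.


Ȟ^0(U;F) ≅ Z^5,  Ȟ^1(U;F) ≅ 0,  Ȟ^2(U;F) ≅ 0

cover nerve:
  A12={x9} A13={x7} A14={x7} A23={x6,x8,x10,x11} A24={x5,x6,x8,x10,x11} A34={x6,x7,x8,x10,x11}
  A134={x7} A234={x6,x8,x10,x11}
components per intersection:
  A1: {x7} {x9}
  A2: {x3,x9} {x5} {x6,x8,x10,x11}
  A3: {x2} {x6,x8,x10,x11} {x7}
  A4: {x1,x4,x7} {x5} {x6,x8,x10,x11}
  A12: {x9}
  A13: {x7}
  A14: {x7}
  A23: {x6,x8,x10,x11}
  A24: {x5} {x6,x8,x10,x11}
  A34: {x6,x8,x10,x11} {x7}
  A134: {x7}
  A234: {x6,x8,x10,x11}
C dims 11,8,2; δ0: rk 6, SNF 1^6; δ1: rk 2, SNF 1^2
Ȟ^0: (11−6)−0=5 ⇒ Z^5
Ȟ^1: (8−2)−6=0 ⇒ 0
Ȟ^2: (2−0)−2=0 ⇒ 0


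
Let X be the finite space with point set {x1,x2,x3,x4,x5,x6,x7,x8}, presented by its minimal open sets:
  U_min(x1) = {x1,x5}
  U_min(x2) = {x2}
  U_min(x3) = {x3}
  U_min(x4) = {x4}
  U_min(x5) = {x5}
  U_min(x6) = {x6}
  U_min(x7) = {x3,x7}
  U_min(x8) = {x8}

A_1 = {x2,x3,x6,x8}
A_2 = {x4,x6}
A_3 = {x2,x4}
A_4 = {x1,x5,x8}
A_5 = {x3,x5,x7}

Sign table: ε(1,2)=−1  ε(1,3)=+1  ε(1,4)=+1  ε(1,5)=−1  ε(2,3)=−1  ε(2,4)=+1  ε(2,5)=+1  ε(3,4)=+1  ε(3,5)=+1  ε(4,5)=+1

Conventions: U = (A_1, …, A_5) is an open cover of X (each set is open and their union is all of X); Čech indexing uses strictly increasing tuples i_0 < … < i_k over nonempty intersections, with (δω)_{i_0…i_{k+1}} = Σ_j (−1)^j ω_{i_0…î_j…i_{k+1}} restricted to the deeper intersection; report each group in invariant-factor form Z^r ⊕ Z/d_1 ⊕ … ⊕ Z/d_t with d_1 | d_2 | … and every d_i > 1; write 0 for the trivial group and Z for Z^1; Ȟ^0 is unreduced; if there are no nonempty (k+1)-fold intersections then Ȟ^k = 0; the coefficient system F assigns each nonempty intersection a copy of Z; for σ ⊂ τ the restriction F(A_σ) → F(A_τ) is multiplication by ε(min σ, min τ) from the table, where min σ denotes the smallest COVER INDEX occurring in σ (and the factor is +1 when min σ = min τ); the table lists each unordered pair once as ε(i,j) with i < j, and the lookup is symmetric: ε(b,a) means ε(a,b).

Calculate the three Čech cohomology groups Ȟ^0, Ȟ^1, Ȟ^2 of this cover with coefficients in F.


Ȟ^0 ≅ 0; Ȟ^1 ≅ Z ⊕ Z/2; Ȟ^2 ≅ 0

nonempty overlaps:
  A12={x6} A13={x2} A14={x8} A15={x3} A23={x4} A45={x5}
C dims 5,6; δ0: rk 5, SNF 1^4·2
degree 0: 5−5−0 = 0 → Ȟ^0 ≅ 0
degree 1: 6−0−5 = 1 plus torsion [2] → Ȟ^1 ≅ Z ⊕ Z/2
degree 2: 0−0−0 = 0 → Ȟ^2 ≅ 0
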